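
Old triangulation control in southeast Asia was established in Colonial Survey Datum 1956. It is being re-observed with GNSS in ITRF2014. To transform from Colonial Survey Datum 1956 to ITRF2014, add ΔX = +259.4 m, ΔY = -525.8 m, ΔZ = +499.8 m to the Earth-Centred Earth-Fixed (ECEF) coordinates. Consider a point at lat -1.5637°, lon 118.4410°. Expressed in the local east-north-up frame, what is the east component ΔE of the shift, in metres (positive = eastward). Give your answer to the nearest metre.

ΔE = 22 m

The local east axis at (φ, λ) is (−sin λ, cos λ, 0), so ΔE = −sin(118.4410°)·259.4 + cos(118.4410°)·(-525.8) = 22.32 m.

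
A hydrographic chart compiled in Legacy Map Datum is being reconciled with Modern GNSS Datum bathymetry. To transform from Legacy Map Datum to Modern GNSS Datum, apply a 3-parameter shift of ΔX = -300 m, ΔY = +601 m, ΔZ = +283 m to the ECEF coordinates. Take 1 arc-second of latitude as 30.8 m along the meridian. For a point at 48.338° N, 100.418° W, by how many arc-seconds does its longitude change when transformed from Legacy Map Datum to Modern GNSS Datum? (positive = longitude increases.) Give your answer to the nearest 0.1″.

Δλ = -19.7″

sin φ = 0.747079, cos φ = 0.664735, sin λ = -0.983515, cos λ = -0.180828.
East component: ΔE = −sin λ·ΔX + cos λ·ΔY = −(-0.983515)(-300) + (-0.180828)(601) = -403.73 m.
1° of latitude spans 3600 × 30.80 = 110880 m; at latitude φ, 1° of longitude spans that × cos φ = 73705.8 m, so Δλ = -403.73 / 73705.8 × 3600 = -19.719″.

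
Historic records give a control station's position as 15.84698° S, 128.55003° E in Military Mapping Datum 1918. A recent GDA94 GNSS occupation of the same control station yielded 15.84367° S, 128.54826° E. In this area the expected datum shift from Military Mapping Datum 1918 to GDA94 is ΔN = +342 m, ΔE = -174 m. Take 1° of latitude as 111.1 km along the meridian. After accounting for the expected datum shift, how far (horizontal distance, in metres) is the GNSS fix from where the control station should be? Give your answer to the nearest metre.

Observed coordinate differences: Δφ = +0.00331°, Δλ = -0.00177°.
Converting to metres (1° lat = 111100 m, cos φ = 0.961994): observed ΔN = 367.7 m, observed ΔE = -189.2 m.
Subtracting the expected shift leaves a residual of 367.7 − (342) = 25.7 m north and -189.2 − (-174) = -15.2 m east.
Residual distance = √(25.7² + (-15.2)²) = 29.9 m.

30 m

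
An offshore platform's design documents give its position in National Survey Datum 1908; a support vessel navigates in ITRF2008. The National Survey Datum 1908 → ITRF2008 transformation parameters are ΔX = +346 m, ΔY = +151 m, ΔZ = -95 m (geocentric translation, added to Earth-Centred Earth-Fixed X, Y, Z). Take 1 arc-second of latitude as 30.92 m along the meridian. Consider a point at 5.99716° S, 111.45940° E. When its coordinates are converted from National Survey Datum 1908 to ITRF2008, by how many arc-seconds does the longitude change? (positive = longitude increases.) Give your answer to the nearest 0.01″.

sin φ = -0.104479, cos φ = 0.994527, sin λ = 0.930677, cos λ = -0.365842.
East component: ΔE = −sin λ·ΔX + cos λ·ΔY = −(0.930677)(346) + (-0.365842)(151) = -377.26 m.
1° of latitude spans 3600 × 30.92 = 111312 m; at latitude φ, 1° of longitude spans that × cos φ = 110702.8 m, so Δλ = -377.26 / 110702.8 × 3600 = -12.268″.

Δλ = -12.27″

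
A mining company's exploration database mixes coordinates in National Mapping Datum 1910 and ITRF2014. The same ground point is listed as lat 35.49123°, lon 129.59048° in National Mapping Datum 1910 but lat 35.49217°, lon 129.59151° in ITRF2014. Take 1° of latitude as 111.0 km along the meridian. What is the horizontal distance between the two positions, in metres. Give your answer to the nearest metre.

140 m

Δφ = 35.49217° − 35.49123° = +0.00094°; Δλ = 129.59151° − 129.59048° = +0.00103°.
ΔN = Δφ × 111000 = 104.3 m; ΔE = Δλ × 111000 × cos(35.49123°) = +0.00103 × 111000 × 0.814204 = 93.1 m.
Distance = √(ΔE² + ΔN²) = √(93.1² + 104.3²) = 139.8 m.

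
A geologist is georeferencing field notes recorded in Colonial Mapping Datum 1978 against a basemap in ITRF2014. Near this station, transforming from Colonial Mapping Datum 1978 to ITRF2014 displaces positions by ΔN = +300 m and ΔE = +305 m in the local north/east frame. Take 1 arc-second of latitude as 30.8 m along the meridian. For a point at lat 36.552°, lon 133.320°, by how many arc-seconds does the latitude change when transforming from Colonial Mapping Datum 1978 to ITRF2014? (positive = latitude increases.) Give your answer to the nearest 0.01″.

1″ of latitude = 30.80 m, so Δφ = 300.0 / 30.80 = 9.740″.

Δφ = 9.74″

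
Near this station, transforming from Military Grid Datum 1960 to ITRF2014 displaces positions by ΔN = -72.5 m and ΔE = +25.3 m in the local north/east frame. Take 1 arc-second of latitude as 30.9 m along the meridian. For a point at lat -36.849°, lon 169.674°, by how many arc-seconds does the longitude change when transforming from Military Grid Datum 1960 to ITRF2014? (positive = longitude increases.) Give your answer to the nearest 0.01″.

At latitude -36.849°, cos φ = 0.800219.
1″ of longitude at this latitude = 30.90 × cos φ = 24.7268 m, so Δλ = 25.3 / 24.7268 = 1.023″.

Δλ = 1.02″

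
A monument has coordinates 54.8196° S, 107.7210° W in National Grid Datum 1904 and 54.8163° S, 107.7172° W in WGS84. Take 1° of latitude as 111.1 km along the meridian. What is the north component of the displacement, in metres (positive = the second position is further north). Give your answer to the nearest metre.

Δφ = -54.8163° − -54.8196° = +0.0033°; Δλ = -107.7172° − -107.7210° = +0.0038°.
ΔN = Δφ × 111100 = 366.6 m; ΔE = Δλ × 111100 × cos(-54.8196°) = +0.0038 × 111100 × 0.576153 = 243.2 m.

ΔN = 367 m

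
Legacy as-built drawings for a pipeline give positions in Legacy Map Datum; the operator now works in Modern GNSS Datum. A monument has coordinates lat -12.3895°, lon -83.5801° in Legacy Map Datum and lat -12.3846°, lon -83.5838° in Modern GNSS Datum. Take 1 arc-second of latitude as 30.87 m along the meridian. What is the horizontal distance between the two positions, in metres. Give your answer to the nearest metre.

Δφ = -12.3846° − -12.3895° = +0.0049°; Δλ = -83.5838° − -83.5801° = -0.0037°.
1° of latitude = 3600 × 30.87 = 111132 m.
ΔN = Δφ × 111132 = 544.5 m; ΔE = Δλ × 111132 × cos(-12.3895°) = -0.0037 × 111132 × 0.976712 = -401.6 m.
Distance = √(ΔE² + ΔN²) = √((-401.6)² + 544.5²) = 676.6 m.

677 m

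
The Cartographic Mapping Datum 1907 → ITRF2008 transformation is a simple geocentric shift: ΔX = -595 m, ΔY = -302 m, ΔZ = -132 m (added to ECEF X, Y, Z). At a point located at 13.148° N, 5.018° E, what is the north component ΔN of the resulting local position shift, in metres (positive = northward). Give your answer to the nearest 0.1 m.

At φ = 13.148°, λ = 5.018°: sin φ = 0.227467, cos φ = 0.973786, sin λ = 0.087469, cos λ = 0.996167.
ΔN = −sin φ cos λ·ΔX − sin φ sin λ·ΔY + cos φ·ΔZ = −(0.227467)(0.996167)(-595) − (0.227467)(0.087469)(-302) + (0.973786)(-132) = 12.29 m.

ΔN = 12.3 m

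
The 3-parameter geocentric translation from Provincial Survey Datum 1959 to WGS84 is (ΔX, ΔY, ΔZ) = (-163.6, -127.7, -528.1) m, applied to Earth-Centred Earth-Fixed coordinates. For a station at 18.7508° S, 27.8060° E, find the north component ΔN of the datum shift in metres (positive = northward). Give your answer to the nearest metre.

The local north axis is (−sin φ cos λ, −sin φ sin λ, cos φ), giving ΔN = -46.517 − 19.149 − 500.071 = -565.74 m.

ΔN = -566 m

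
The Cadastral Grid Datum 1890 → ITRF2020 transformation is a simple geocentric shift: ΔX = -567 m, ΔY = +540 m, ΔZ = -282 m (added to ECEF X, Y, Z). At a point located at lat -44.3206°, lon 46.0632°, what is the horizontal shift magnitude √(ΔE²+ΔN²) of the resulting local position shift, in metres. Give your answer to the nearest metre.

809 m

The local east axis at (φ, λ) is (−sin λ, cos λ, 0), so ΔE = −sin(46.0632°)·(-567) + cos(46.0632°)·540 = 782.99 m.
The local north axis is (−sin φ cos λ, −sin φ sin λ, cos φ), giving ΔN = -274.873 + 271.684 − 201.755 = -204.94 m.
Horizontal magnitude = √(ΔE² + ΔN²) = √(782.99² + (-204.94)²) = 809.36 m.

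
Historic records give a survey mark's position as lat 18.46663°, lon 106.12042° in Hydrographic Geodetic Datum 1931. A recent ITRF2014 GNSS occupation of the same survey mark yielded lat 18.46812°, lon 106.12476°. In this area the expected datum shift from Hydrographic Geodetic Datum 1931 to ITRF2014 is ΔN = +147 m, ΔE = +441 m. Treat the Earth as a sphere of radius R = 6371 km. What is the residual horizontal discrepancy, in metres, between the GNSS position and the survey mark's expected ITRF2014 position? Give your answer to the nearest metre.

Observed coordinate differences: Δφ = +0.00149°, Δλ = +0.00434°.
Converting to metres (1° lat = 111195 m, cos φ = 0.948508): observed ΔN = 165.7 m, observed ΔE = 457.7 m.
Subtracting the expected shift leaves a residual of 165.7 − (147) = 18.7 m north and 457.7 − (441) = 16.7 m east.
Residual distance = √(18.7² + 16.7²) = 25.1 m.

25 m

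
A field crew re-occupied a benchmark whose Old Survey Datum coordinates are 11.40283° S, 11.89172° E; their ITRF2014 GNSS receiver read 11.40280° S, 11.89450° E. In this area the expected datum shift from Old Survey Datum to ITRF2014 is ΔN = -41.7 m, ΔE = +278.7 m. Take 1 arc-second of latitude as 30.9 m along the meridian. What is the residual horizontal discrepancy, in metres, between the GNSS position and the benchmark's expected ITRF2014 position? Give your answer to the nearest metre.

51 m

Observed coordinate differences: Δφ = +0.00003°, Δλ = +0.00278°.
Converting to metres (1° lat = 111240 m, cos φ = 0.980261): observed ΔN = 3.3 m, observed ΔE = 303.1 m.
Subtracting the expected shift leaves a residual of 3.3 − (-41.7) = 45.0 m north and 303.1 − (278.7) = 24.4 m east.
Residual distance = √(45.0² + 24.4²) = 51.2 m.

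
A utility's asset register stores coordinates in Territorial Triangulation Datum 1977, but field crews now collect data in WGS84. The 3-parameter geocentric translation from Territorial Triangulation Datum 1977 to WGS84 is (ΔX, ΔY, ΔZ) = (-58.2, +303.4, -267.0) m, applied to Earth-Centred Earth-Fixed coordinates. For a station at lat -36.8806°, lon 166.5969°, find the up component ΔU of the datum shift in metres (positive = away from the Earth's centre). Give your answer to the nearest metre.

At φ = -36.8806°, λ = 166.5969°: sin φ = -0.600149, cos φ = 0.799888, sin λ = 0.231801, cos λ = -0.972763.
ΔU = cos φ cos λ·ΔX + cos φ sin λ·ΔY + sin φ·ΔZ = (0.799888)(-0.972763)(-58.2) + (0.799888)(0.231801)(303.4) + (-0.600149)(-267.0) = 261.78 m.

ΔU = 262 m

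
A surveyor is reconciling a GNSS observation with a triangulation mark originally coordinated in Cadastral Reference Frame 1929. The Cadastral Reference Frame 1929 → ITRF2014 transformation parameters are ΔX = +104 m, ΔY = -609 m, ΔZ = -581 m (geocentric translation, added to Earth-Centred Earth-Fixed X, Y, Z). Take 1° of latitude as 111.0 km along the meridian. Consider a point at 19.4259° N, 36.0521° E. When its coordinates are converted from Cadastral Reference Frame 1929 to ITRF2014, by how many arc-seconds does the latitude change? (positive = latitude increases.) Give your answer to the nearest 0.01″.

Δφ = -14.81″

sin φ = 0.332587, cos φ = 0.943072, sin λ = 0.588521, cos λ = 0.808482.
North component: ΔN = −sin φ cos λ·ΔX − sin φ sin λ·ΔY + cos φ·ΔZ = −(0.332587)(0.808482)(104) − (0.332587)(0.588521)(-609) + (0.943072)(-581) = -456.69 m.
1° of latitude spans 111000 m, so Δφ = -456.69 / 111000 × 3600 = -14.811″.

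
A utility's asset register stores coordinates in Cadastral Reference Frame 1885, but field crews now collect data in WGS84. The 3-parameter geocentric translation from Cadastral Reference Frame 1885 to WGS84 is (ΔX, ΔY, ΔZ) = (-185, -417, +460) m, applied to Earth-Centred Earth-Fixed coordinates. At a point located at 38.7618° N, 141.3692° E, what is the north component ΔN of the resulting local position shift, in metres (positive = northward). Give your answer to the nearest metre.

ΔN = 431 m

At φ = 38.7618°, λ = 141.3692°: sin φ = 0.626084, cos φ = 0.779756, sin λ = 0.624300, cos λ = -0.781185.
ΔN = −sin φ cos λ·ΔX − sin φ sin λ·ΔY + cos φ·ΔZ = −(0.626084)(-0.781185)(-185) − (0.626084)(0.624300)(-417) + (0.779756)(460) = 431.20 m.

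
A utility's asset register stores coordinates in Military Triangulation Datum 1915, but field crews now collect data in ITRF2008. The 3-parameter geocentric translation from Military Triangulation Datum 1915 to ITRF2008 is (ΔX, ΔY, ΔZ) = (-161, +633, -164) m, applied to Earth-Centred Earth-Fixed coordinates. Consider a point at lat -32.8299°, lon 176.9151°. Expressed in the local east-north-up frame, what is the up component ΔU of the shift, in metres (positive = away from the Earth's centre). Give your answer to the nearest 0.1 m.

The local up (radial) axis is (cos φ cos λ, cos φ sin λ, sin φ), giving ΔU = 135.090 + 28.625 + 88.912 = 252.63 m.

ΔU = 252.6 m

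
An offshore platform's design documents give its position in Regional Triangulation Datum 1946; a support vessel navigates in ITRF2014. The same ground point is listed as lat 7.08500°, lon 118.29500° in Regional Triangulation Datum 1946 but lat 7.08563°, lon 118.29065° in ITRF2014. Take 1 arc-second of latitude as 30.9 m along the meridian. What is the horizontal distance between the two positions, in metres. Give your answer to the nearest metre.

Δφ = 7.08563° − 7.08500° = +0.00063°; Δλ = 118.29065° − 118.29500° = -0.00435°.
1° of latitude = 3600 × 30.90 = 111240 m.
ΔN = Δφ × 111240 = 70.1 m; ΔE = Δλ × 111240 × cos(7.08500°) = -0.00435 × 111240 × 0.992364 = -480.2 m.
Distance = √(ΔE² + ΔN²) = √((-480.2)² + 70.1²) = 485.3 m.

485 m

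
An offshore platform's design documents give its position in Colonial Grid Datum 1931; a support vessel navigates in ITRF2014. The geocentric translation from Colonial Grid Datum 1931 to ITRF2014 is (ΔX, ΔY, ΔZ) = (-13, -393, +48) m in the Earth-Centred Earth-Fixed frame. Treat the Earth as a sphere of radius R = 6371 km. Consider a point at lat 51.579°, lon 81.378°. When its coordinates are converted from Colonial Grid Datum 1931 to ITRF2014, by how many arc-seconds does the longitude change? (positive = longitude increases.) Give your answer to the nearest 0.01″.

Δλ = -2.40″

sin φ = 0.783466, cos φ = 0.621435, sin λ = 0.988699, cos λ = 0.149915.
East component: ΔE = −sin λ·ΔX + cos λ·ΔY = −(0.988699)(-13) + (0.149915)(-393) = -46.06 m.
1° of latitude spans πR/180 = 111195 m; at latitude φ, 1° of longitude spans that × cos φ = 69100.4 m, so Δλ = -46.06 / 69100.4 × 3600 = -2.400″.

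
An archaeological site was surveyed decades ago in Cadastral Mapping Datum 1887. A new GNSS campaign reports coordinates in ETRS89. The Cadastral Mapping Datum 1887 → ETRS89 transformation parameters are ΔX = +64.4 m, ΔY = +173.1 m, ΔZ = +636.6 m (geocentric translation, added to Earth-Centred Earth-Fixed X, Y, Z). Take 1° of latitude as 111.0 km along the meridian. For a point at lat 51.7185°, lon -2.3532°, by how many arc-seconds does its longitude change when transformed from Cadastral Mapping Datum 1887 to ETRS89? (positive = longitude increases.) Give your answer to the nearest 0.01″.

sin φ = 0.784976, cos φ = 0.619526, sin λ = -0.041060, cos λ = 0.999157.
East component: ΔE = −sin λ·ΔX + cos λ·ΔY = −(-0.041060)(64.4) + (0.999157)(173.1) = 175.60 m.
1° of latitude spans 111000 m; at latitude φ, 1° of longitude spans that × cos φ = 68767.3 m, so Δλ = 175.60 / 68767.3 × 3600 = 9.193″.

Δλ = 9.19″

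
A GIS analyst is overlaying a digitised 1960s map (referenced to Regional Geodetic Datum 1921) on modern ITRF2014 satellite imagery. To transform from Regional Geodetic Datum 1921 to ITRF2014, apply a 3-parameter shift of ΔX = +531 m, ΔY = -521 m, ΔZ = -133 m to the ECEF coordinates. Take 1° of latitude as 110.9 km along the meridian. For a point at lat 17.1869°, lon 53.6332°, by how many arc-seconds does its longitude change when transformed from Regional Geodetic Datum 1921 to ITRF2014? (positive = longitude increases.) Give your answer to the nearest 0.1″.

sin φ = 0.295490, cos φ = 0.955346, sin λ = 0.805238, cos λ = 0.592952.
East component: ΔE = −sin λ·ΔX + cos λ·ΔY = −(0.805238)(531) + (0.592952)(-521) = -736.51 m.
1° of latitude spans 110900 m; at latitude φ, 1° of longitude spans that × cos φ = 105947.9 m, so Δλ = -736.51 / 105947.9 × 3600 = -25.026″.

Δλ = -25.0″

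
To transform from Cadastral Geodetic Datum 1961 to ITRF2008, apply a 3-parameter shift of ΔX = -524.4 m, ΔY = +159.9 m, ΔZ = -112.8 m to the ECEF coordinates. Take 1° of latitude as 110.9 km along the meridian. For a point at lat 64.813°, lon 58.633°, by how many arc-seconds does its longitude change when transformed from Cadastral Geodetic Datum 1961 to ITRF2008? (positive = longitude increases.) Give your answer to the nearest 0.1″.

sin φ = 0.904924, cos φ = 0.425574, sin λ = 0.853851, cos λ = 0.520518.
East component: ΔE = −sin λ·ΔX + cos λ·ΔY = −(0.853851)(-524.4) + (0.520518)(159.9) = 530.99 m.
1° of latitude spans 110900 m; at latitude φ, 1° of longitude spans that × cos φ = 47196.2 m, so Δλ = 530.99 / 47196.2 × 3600 = 40.503″.

Δλ = 40.5″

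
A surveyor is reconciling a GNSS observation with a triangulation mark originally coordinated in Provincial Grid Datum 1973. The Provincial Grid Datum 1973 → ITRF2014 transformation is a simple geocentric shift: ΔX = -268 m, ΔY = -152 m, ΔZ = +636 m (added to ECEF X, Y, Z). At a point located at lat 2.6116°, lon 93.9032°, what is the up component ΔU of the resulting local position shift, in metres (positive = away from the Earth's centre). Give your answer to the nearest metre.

ΔU = -104 m

The local up (radial) axis is (cos φ cos λ, cos φ sin λ, sin φ), giving ΔU = 18.224 − 151.490 + 28.979 = -104.29 m.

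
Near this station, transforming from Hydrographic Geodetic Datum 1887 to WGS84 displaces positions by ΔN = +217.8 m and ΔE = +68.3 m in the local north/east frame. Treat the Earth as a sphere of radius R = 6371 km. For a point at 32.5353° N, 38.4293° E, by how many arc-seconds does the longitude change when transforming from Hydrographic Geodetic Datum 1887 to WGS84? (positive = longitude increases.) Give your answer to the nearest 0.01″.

Δλ = 2.62″

At latitude 32.5353°, cos φ = 0.843060.
One radian of longitude at latitude φ spans R cos φ, so Δλ = ΔE / (R cos φ) = 68.3 / (6371000 × 0.843060) = 1.2716e-05 rad = 2.623″.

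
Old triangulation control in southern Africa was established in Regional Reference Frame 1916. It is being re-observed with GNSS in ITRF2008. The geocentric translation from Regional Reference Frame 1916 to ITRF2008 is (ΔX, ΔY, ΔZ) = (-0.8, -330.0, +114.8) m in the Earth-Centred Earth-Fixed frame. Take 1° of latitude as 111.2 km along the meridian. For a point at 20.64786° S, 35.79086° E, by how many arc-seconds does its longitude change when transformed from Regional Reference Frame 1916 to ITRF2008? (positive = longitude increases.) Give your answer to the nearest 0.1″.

Δλ = -9.2″

sin φ = -0.352623, cos φ = 0.935765, sin λ = 0.584828, cos λ = 0.811157.
East component: ΔE = −sin λ·ΔX + cos λ·ΔY = −(0.584828)(-0.8) + (0.811157)(-330.0) = -267.21 m.
1° of latitude spans 111200 m; at latitude φ, 1° of longitude spans that × cos φ = 104057.1 m, so Δλ = -267.21 / 104057.1 × 3600 = -9.245″.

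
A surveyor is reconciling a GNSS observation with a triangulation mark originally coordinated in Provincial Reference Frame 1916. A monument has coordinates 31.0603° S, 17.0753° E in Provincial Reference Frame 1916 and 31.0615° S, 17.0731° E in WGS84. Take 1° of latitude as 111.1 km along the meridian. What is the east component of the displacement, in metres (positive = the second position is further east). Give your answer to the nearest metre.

Δφ = -31.0615° − -31.0603° = -0.0012°; Δλ = 17.0731° − 17.0753° = -0.0022°.
ΔN = Δφ × 111100 = -133.3 m; ΔE = Δλ × 111100 × cos(-31.0603°) = -0.0022 × 111100 × 0.856625 = -209.4 m.

ΔE = -209 m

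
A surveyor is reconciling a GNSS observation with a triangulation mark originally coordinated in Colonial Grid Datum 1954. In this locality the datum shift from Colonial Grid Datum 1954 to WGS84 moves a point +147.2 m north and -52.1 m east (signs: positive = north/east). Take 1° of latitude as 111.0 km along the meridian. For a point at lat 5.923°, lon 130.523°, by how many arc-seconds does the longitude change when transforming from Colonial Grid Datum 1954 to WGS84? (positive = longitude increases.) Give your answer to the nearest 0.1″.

Δλ = -1.7″

At latitude 5.923°, cos φ = 0.994661.
1° of longitude at this latitude = 111.0 × cos φ = 110.41 km, so Δλ = -52.1 / 110407.4 = -0.0004719° = -1.699″.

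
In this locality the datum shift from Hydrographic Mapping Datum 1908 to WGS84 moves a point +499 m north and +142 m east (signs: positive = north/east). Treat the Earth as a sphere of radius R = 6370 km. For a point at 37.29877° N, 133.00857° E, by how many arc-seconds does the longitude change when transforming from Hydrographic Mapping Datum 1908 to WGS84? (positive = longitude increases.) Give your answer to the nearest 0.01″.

Δλ = 5.78″

At latitude 37.29877°, cos φ = 0.795486.
One radian of longitude at latitude φ spans R cos φ, so Δλ = ΔE / (R cos φ) = 142.0 / (6370000 × 0.795486) = 2.8023e-05 rad = 5.780″.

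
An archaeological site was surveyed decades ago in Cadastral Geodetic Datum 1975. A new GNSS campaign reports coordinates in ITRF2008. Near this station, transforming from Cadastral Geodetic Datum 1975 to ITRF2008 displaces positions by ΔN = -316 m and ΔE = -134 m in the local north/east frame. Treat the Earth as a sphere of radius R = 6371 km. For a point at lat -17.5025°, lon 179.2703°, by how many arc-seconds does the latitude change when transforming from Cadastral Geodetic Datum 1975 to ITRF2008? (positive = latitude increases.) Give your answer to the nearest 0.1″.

Δφ = -10.2″

On a sphere of radius R, 1 rad of latitude = R, so Δφ = ΔN / R = -316.0 / 6371000 = -4.9600e-05 rad = -10.231″.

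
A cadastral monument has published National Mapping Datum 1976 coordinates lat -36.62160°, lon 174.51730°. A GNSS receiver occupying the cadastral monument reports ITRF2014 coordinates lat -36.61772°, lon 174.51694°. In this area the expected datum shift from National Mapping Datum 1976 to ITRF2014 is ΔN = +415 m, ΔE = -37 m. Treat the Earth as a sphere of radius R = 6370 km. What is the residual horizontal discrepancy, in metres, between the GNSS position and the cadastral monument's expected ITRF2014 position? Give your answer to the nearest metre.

Observed coordinate differences: Δφ = +0.00388°, Δλ = -0.00036°.
Converting to metres (1° lat = 111177 m, cos φ = 0.802593): observed ΔN = 431.4 m, observed ΔE = -32.1 m.
Subtracting the expected shift leaves a residual of 431.4 − (415) = 16.4 m north and -32.1 − (-37) = 4.9 m east.
Residual distance = √(16.4² + 4.9²) = 17.1 m.

17 m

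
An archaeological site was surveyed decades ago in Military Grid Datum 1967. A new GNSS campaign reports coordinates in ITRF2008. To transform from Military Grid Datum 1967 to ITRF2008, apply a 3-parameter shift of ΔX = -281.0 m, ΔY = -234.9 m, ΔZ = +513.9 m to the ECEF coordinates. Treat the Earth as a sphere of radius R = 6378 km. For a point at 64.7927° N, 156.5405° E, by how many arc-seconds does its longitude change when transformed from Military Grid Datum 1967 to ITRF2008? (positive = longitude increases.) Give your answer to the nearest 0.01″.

sin φ = 0.904773, cos φ = 0.425895, sin λ = 0.398101, cos λ = -0.917342.
East component: ΔE = −sin λ·ΔX + cos λ·ΔY = −(0.398101)(-281.0) + (-0.917342)(-234.9) = 327.35 m.
1° of latitude spans πR/180 = 111317 m; at latitude φ, 1° of longitude spans that × cos φ = 47409.3 m, so Δλ = 327.35 / 47409.3 × 3600 = 24.857″.

Δλ = 24.86″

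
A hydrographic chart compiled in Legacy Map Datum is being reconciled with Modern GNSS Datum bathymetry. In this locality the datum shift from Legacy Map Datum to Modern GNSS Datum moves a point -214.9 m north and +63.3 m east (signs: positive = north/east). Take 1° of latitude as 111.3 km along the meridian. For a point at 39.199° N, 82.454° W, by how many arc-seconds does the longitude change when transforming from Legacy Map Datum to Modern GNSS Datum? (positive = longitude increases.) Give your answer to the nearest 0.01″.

Δλ = 2.64″

At latitude 39.199°, cos φ = 0.774956.
1° of longitude at this latitude = 111.3 × cos φ = 86.25 km, so Δλ = 63.3 / 86252.5 = 0.0007339° = 2.642″.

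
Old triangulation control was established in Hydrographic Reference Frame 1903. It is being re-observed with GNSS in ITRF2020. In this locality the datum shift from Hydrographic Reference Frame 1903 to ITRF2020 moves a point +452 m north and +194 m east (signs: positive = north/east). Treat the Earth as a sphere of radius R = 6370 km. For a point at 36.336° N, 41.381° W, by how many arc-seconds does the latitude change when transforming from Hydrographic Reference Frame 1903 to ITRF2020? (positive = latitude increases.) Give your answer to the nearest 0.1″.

On a sphere of radius R, 1 rad of latitude = R, so Δφ = ΔN / R = 452.0 / 6370000 = 7.0958e-05 rad = 14.636″.

Δφ = 14.6″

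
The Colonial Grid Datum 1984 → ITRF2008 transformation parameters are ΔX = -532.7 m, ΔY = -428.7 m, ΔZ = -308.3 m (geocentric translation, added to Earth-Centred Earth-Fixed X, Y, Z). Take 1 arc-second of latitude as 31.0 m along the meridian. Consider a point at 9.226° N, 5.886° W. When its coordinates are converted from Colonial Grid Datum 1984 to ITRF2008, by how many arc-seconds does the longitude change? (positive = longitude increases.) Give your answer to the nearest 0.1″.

Δλ = -15.7″

sin φ = 0.160329, cos φ = 0.987064, sin λ = -0.102549, cos λ = 0.994728.
East component: ΔE = −sin λ·ΔX + cos λ·ΔY = −(-0.102549)(-532.7) + (0.994728)(-428.7) = -481.07 m.
1° of latitude spans 3600 × 31.00 = 111600 m; at latitude φ, 1° of longitude spans that × cos φ = 110156.3 m, so Δλ = -481.07 / 110156.3 × 3600 = -15.722″.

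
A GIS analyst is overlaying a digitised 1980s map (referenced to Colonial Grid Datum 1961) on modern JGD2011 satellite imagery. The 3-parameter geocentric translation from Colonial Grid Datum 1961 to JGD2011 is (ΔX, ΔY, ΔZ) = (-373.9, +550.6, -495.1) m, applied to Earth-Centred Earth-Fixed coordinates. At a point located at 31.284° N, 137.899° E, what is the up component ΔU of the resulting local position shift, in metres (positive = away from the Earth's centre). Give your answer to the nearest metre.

ΔU = 295 m

At φ = 31.284°, λ = 137.899°: sin φ = 0.519280, cos φ = 0.854604, sin λ = 0.670440, cos λ = -0.741964.
ΔU = cos φ cos λ·ΔX + cos φ sin λ·ΔY + sin φ·ΔZ = (0.854604)(-0.741964)(-373.9) + (0.854604)(0.670440)(550.6) + (0.519280)(-495.1) = 295.46 m.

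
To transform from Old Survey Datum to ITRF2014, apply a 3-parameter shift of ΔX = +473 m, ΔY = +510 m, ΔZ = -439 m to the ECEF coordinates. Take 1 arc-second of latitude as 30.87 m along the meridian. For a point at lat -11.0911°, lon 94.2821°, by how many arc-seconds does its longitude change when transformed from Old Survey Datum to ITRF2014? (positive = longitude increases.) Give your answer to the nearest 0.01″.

Δλ = -16.83″

sin φ = -0.192370, cos φ = 0.981323, sin λ = 0.997209, cos λ = -0.074667.
East component: ΔE = −sin λ·ΔX + cos λ·ΔY = −(0.997209)(473) + (-0.074667)(510) = -509.76 m.
1° of latitude spans 3600 × 30.87 = 111132 m; at latitude φ, 1° of longitude spans that × cos φ = 109056.3 m, so Δλ = -509.76 / 109056.3 × 3600 = -16.827″.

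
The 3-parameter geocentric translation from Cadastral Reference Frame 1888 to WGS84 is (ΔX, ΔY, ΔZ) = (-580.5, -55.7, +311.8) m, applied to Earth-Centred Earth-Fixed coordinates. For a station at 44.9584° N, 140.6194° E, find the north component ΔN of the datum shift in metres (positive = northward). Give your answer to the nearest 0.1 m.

At φ = 44.9584°, λ = 140.6194°: sin φ = 0.706593, cos φ = 0.707620, sin λ = 0.634469, cos λ = -0.772948.
ΔN = −sin φ cos λ·ΔX − sin φ sin λ·ΔY + cos φ·ΔZ = −(0.706593)(-0.772948)(-580.5) − (0.706593)(0.634469)(-55.7) + (0.707620)(311.8) = -71.44 m.

ΔN = -71.4 m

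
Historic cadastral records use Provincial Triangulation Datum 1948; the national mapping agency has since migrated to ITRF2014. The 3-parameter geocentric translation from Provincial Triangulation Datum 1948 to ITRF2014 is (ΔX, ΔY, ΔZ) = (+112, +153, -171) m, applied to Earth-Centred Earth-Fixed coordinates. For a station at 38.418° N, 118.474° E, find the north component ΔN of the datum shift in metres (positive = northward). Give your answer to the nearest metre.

At φ = 38.418°, λ = 118.474°: sin φ = 0.621394, cos φ = 0.783498, sin λ = 0.879034, cos λ = -0.476760.
ΔN = −sin φ cos λ·ΔX − sin φ sin λ·ΔY + cos φ·ΔZ = −(0.621394)(-0.476760)(112) − (0.621394)(0.879034)(153) + (0.783498)(-171) = -184.37 m.

ΔN = -184 m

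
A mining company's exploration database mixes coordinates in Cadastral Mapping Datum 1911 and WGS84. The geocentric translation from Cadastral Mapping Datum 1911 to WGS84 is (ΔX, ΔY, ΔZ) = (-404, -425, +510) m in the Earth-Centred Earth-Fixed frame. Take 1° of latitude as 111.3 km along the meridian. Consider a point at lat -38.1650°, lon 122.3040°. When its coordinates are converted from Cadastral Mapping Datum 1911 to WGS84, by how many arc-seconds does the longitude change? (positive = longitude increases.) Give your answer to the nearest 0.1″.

sin φ = -0.617928, cos φ = 0.786235, sin λ = 0.845225, cos λ = -0.534411.
East component: ΔE = −sin λ·ΔX + cos λ·ΔY = −(0.845225)(-404) + (-0.534411)(-425) = 568.60 m.
1° of latitude spans 111300 m; at latitude φ, 1° of longitude spans that × cos φ = 87507.9 m, so Δλ = 568.60 / 87507.9 × 3600 = 23.392″.

Δλ = 23.4″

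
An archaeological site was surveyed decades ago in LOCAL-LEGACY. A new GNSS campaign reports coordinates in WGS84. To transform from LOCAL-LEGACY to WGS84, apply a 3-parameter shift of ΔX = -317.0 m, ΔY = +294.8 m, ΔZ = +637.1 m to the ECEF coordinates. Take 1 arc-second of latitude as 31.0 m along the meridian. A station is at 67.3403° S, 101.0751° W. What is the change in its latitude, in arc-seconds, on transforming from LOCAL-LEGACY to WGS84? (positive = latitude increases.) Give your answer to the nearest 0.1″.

sin φ = -0.922809, cos φ = 0.385257, sin λ = -0.981376, cos λ = -0.192095.
North component: ΔN = −sin φ cos λ·ΔX − sin φ sin λ·ΔY + cos φ·ΔZ = −(-0.922809)(-0.192095)(-317.0) − (-0.922809)(-0.981376)(294.8) + (0.385257)(637.1) = 34.66 m.
1° of latitude spans 3600 × 31.00 = 111600 m, so Δφ = 34.66 / 111600 × 3600 = 1.118″.

Δφ = 1.1″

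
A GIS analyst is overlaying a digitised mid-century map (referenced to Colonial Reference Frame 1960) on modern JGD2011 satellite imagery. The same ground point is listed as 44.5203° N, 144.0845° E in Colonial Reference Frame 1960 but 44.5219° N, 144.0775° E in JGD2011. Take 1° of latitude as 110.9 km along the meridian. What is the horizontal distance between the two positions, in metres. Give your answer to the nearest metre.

Δφ = 44.5219° − 44.5203° = +0.0016°; Δλ = 144.0775° − 144.0845° = -0.0070°.
ΔN = Δφ × 110900 = 177.4 m; ΔE = Δλ × 110900 × cos(44.5203°) = -0.0070 × 110900 × 0.713002 = -553.5 m.
Distance = √(ΔE² + ΔN²) = √((-553.5)² + 177.4²) = 581.2 m.

581 m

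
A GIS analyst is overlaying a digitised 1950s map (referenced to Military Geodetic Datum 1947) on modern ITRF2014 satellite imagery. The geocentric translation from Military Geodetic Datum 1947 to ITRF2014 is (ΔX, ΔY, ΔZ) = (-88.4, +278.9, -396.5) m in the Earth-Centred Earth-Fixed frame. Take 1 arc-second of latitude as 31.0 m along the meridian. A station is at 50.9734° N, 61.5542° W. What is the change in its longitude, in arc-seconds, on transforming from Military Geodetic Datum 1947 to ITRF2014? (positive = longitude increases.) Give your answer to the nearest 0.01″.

sin φ = 0.776854, cos φ = 0.629681, sin λ = -0.879268, cos λ = 0.476327.
East component: ΔE = −sin λ·ΔX + cos λ·ΔY = −(-0.879268)(-88.4) + (0.476327)(278.9) = 55.12 m.
1° of latitude spans 3600 × 31.00 = 111600 m; at latitude φ, 1° of longitude spans that × cos φ = 70272.4 m, so Δλ = 55.12 / 70272.4 × 3600 = 2.824″.

Δλ = 2.82″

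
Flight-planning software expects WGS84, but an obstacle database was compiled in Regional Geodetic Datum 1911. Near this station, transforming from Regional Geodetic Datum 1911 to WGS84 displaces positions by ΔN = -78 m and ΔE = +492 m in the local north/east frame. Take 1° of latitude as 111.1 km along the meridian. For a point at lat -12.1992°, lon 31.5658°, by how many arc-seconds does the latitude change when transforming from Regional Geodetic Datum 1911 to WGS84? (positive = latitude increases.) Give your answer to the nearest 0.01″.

1° of latitude = 111.1 km, so Δφ = -78.0 / 111100 = -0.0007021° = -2.527″.

Δφ = -2.53″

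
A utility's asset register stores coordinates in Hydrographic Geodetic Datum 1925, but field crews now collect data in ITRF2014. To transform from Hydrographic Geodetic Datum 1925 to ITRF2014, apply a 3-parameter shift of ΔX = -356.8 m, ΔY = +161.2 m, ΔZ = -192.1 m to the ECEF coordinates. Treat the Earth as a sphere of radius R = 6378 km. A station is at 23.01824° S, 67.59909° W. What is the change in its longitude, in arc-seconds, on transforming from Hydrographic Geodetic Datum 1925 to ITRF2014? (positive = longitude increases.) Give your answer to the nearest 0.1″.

Δλ = -9.4″

sin φ = -0.391024, cos φ = 0.920380, sin λ = -0.924540, cos λ = 0.381085.
East component: ΔE = −sin λ·ΔX + cos λ·ΔY = −(-0.924540)(-356.8) + (0.381085)(161.2) = -268.44 m.
1° of latitude spans πR/180 = 111317 m; at latitude φ, 1° of longitude spans that × cos φ = 102454.1 m, so Δλ = -268.44 / 102454.1 × 3600 = -9.433″.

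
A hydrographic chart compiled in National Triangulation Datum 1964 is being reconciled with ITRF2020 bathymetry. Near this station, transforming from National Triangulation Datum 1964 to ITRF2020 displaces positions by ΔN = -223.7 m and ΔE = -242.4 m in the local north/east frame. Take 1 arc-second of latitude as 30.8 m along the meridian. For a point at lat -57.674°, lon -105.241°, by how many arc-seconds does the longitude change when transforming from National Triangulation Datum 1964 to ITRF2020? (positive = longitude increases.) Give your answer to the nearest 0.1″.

Δλ = -14.7″

At latitude -57.674°, cos φ = 0.534736.
1″ of longitude at this latitude = 30.80 × cos φ = 16.4699 m, so Δλ = -242.4 / 16.4699 = -14.718″.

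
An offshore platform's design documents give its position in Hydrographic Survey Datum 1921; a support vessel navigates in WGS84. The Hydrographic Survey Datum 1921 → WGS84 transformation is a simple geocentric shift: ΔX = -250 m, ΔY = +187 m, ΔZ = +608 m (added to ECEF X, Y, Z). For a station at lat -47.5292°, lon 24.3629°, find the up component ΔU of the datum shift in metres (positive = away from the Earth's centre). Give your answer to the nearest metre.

At φ = -47.5292°, λ = 24.3629°: sin φ = -0.737622, cos φ = 0.675214, sin λ = 0.412515, cos λ = 0.910951.
ΔU = cos φ cos λ·ΔX + cos φ sin λ·ΔY + sin φ·ΔZ = (0.675214)(0.910951)(-250) + (0.675214)(0.412515)(187) + (-0.737622)(608) = -550.16 m.

ΔU = -550 m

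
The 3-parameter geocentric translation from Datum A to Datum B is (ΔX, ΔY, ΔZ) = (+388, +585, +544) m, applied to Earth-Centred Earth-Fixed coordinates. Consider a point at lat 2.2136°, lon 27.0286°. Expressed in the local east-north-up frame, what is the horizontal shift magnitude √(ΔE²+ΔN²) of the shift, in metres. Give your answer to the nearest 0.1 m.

623.9 m

The local east axis at (φ, λ) is (−sin λ, cos λ, 0), so ΔE = −sin(27.0286°)·388 + cos(27.0286°)·585 = 344.79 m.
The local north axis is (−sin φ cos λ, −sin φ sin λ, cos φ), giving ΔN = -13.350 − 10.268 + 543.594 = 519.98 m.
Horizontal magnitude = √(ΔE² + ΔN²) = √(344.79² + 519.98²) = 623.90 m.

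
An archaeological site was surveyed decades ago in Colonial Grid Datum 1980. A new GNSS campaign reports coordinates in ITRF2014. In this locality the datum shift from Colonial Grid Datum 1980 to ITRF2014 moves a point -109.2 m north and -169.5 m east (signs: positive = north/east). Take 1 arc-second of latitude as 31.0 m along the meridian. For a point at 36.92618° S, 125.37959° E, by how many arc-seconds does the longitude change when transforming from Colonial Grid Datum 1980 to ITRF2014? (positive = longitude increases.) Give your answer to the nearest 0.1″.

At latitude -36.92618°, cos φ = 0.799410.
1″ of longitude at this latitude = 31.00 × cos φ = 24.7817 m, so Δλ = -169.5 / 24.7817 = -6.840″.

Δλ = -6.8″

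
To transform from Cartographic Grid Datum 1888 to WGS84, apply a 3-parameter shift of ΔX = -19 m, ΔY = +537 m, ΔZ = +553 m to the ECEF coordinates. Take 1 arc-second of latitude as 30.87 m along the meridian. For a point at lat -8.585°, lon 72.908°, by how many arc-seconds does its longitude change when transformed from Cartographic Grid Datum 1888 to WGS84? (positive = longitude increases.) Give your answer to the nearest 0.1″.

Δλ = 5.8″

sin φ = -0.149276, cos φ = 0.988795, sin λ = 0.955834, cos λ = 0.293907.
East component: ΔE = −sin λ·ΔX + cos λ·ΔY = −(0.955834)(-19) + (0.293907)(537) = 175.99 m.
1° of latitude spans 3600 × 30.87 = 111132 m; at latitude φ, 1° of longitude spans that × cos φ = 109886.8 m, so Δλ = 175.99 / 109886.8 × 3600 = 5.766″.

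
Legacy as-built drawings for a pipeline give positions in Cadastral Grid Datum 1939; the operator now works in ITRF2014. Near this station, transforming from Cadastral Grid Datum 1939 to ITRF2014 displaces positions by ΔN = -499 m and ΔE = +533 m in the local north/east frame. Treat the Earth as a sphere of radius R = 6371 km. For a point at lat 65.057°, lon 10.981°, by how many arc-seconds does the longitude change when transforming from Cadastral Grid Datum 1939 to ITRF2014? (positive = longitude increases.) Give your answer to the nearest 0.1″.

Δλ = 40.9″

At latitude 65.057°, cos φ = 0.421716.
One radian of longitude at latitude φ spans R cos φ, so Δλ = ΔE / (R cos φ) = 533.0 / (6371000 × 0.421716) = 1.9838e-04 rad = 40.919″.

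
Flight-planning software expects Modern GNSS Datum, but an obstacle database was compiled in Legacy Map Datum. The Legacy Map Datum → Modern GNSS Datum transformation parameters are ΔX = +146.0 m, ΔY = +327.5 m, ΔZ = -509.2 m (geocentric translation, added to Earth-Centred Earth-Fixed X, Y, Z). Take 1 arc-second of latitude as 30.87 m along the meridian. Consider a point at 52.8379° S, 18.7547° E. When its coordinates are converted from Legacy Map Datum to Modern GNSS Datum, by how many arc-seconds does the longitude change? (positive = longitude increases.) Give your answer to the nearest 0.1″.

Δλ = 14.1″

sin φ = -0.796930, cos φ = 0.604072, sin λ = 0.321517, cos λ = 0.946904.
East component: ΔE = −sin λ·ΔX + cos λ·ΔY = −(0.321517)(146.0) + (0.946904)(327.5) = 263.17 m.
1° of latitude spans 3600 × 30.87 = 111132 m; at latitude φ, 1° of longitude spans that × cos φ = 67131.7 m, so Δλ = 263.17 / 67131.7 × 3600 = 14.113″.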